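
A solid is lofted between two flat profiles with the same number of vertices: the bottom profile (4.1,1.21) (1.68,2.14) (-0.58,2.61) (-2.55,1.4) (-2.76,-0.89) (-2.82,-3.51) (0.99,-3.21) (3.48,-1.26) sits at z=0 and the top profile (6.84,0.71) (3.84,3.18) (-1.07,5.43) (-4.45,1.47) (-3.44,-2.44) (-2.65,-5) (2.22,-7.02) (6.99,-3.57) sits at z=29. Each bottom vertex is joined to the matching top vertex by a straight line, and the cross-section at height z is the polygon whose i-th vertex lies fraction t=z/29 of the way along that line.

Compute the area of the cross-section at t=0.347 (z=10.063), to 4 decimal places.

Cross-section at t=0.347: each vertex is (1-t)·p0[i] + t·p1[i].
  v1: (1-0.347)·(4.1,1.21) + 0.347·(6.84,0.71) = (5.0508,1.0365)
  v2: (1-0.347)·(1.68,2.14) + 0.347·(3.84,3.18) = (2.4295,2.5009)
  v3: (1-0.347)·(-0.58,2.61) + 0.347·(-1.07,5.43) = (-0.7500,3.5885)
  v4: (1-0.347)·(-2.55,1.4) + 0.347·(-4.45,1.47) = (-3.2093,1.4243)
  v5: (1-0.347)·(-2.76,-0.89) + 0.347·(-3.44,-2.44) = (-2.9960,-1.4278)
  v6: (1-0.347)·(-2.82,-3.51) + 0.347·(-2.65,-5) = (-2.7610,-4.0270)
  v7: (1-0.347)·(0.99,-3.21) + 0.347·(2.22,-7.02) = (1.4168,-4.5321)
  v8: (1-0.347)·(3.48,-1.26) + 0.347·(6.99,-3.57) = (4.6980,-2.0616)
Shoelace sum Σ(x_i·y_{i+1} − x_{i+1}·y_i):
  i=1: 5.0508·2.5009 − 2.4295·1.0365 = +10.1132 (running +10.1132)
  i=2: 2.4295·3.5885 − -0.7500·2.5009 = +10.5942 (running +20.7074)
  i=3: -0.7500·1.4243 − -3.2093·3.5885 = +10.4484 (running +31.1558)
  i=4: -3.2093·-1.4278 − -2.9960·1.4243 = +8.8495 (running +40.0053)
  i=5: -2.9960·-4.0270 − -2.7610·-1.4278 = +8.1225 (running +48.1278)
  i=6: -2.7610·-4.5321 − 1.4168·-4.0270 = +18.2186 (running +66.3465)
  i=7: 1.4168·-2.0616 − 4.6980·-4.5321 = +18.3707 (running +84.7171)
  i=8: 4.6980·1.0365 − 5.0508·-2.0616 = +15.2820 (running +99.9991)
Area = |Σ|/2 = |99.9991|/2 = 49.9996

Area at t=0.347: 49.9996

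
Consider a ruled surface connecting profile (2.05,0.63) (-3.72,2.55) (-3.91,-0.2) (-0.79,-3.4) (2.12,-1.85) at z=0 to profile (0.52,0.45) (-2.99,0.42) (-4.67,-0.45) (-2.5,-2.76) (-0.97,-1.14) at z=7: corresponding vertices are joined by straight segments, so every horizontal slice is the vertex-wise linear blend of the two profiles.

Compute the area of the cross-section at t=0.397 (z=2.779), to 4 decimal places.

Area at t=0.397: 16.6322

Cross-section at t=0.397: each vertex is (1-t)·p0[i] + t·p1[i].
  v1: (1-0.397)·(2.05,0.63) + 0.397·(0.52,0.45) = (1.4426,0.5585)
  v2: (1-0.397)·(-3.72,2.55) + 0.397·(-2.99,0.42) = (-3.4302,1.7044)
  v3: (1-0.397)·(-3.91,-0.2) + 0.397·(-4.67,-0.45) = (-4.2117,-0.2993)
  v4: (1-0.397)·(-0.79,-3.4) + 0.397·(-2.5,-2.76) = (-1.4689,-3.1459)
  v5: (1-0.397)·(2.12,-1.85) + 0.397·(-0.97,-1.14) = (0.8933,-1.5681)
Shoelace sum Σ(x_i·y_{i+1} − x_{i+1}·y_i):
  i=1: 1.4426·1.7044 − -3.4302·0.5585 = +4.3746 (running +4.3746)
  i=2: -3.4302·-0.2993 − -4.2117·1.7044 = +8.2049 (running +12.5795)
  i=3: -4.2117·-3.1459 − -1.4689·-0.2993 = +12.8102 (running +25.3897)
  i=4: -1.4689·-1.5681 − 0.8933·-3.1459 = +5.1135 (running +30.5032)
  i=5: 0.8933·0.5585 − 1.4426·-1.5681 = +2.7611 (running +33.2643)
Area = |Σ|/2 = |33.2643|/2 = 16.6322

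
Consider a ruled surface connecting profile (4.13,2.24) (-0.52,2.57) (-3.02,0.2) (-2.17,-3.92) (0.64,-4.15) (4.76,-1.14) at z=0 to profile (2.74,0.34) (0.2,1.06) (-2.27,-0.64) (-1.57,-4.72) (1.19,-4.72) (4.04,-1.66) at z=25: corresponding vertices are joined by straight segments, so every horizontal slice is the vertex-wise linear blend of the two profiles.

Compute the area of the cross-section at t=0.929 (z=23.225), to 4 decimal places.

Cross-section at t=0.929: each vertex is (1-t)·p0[i] + t·p1[i].
  v1: (1-0.929)·(4.13,2.24) + 0.929·(2.74,0.34) = (2.8387,0.4749)
  v2: (1-0.929)·(-0.52,2.57) + 0.929·(0.2,1.06) = (0.1489,1.1672)
  v3: (1-0.929)·(-3.02,0.2) + 0.929·(-2.27,-0.64) = (-2.3233,-0.5804)
  v4: (1-0.929)·(-2.17,-3.92) + 0.929·(-1.57,-4.72) = (-1.6126,-4.6632)
  v5: (1-0.929)·(0.64,-4.15) + 0.929·(1.19,-4.72) = (1.1509,-4.6795)
  v6: (1-0.929)·(4.76,-1.14) + 0.929·(4.04,-1.66) = (4.0911,-1.6231)
Shoelace sum Σ(x_i·y_{i+1} − x_{i+1}·y_i):
  i=1: 2.8387·1.1672 − 0.1489·0.4749 = +3.2426 (running +3.2426)
  i=2: 0.1489·-0.5804 − -2.3233·1.1672 = +2.6253 (running +5.8680)
  i=3: -2.3233·-4.6632 − -1.6126·-0.5804 = +9.8979 (running +15.7659)
  i=4: -1.6126·-4.6795 − 1.1509·-4.6632 = +12.9133 (running +28.6792)
  i=5: 1.1509·-1.6231 − 4.0911·-4.6795 = +17.2764 (running +45.9556)
  i=6: 4.0911·0.4749 − 2.8387·-1.6231 = +6.5503 (running +52.5059)
Area = |Σ|/2 = |52.5059|/2 = 26.2530

Area at t=0.929: 26.2530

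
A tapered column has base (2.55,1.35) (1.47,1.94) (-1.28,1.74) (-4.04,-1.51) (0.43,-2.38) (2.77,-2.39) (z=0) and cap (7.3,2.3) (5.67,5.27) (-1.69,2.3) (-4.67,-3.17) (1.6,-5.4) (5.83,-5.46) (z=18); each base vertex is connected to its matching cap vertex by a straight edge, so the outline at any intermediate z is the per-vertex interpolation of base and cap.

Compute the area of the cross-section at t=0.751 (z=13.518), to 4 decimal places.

Cross-section at t=0.751: each vertex is (1-t)·p0[i] + t·p1[i].
  v1: (1-0.751)·(2.55,1.35) + 0.751·(7.3,2.3) = (6.1172,2.0635)
  v2: (1-0.751)·(1.47,1.94) + 0.751·(5.67,5.27) = (4.6242,4.4408)
  v3: (1-0.751)·(-1.28,1.74) + 0.751·(-1.69,2.3) = (-1.5879,2.1606)
  v4: (1-0.751)·(-4.04,-1.51) + 0.751·(-4.67,-3.17) = (-4.5131,-2.7567)
  v5: (1-0.751)·(0.43,-2.38) + 0.751·(1.6,-5.4) = (1.3087,-4.6480)
  v6: (1-0.751)·(2.77,-2.39) + 0.751·(5.83,-5.46) = (5.0681,-4.6956)
Shoelace sum Σ(x_i·y_{i+1} − x_{i+1}·y_i):
  i=1: 6.1172·4.4408 − 4.6242·2.0635 = +17.6239 (running +17.6239)
  i=2: 4.6242·2.1606 − -1.5879·4.4408 = +17.0425 (running +34.6664)
  i=3: -1.5879·-2.7567 − -4.5131·2.1606 = +14.1282 (running +48.7946)
  i=4: -4.5131·-4.6480 − 1.3087·-2.7567 = +24.5847 (running +73.3793)
  i=5: 1.3087·-4.6956 − 5.0681·-4.6480 = +17.4115 (running +90.7907)
  i=6: 5.0681·2.0635 − 6.1172·-4.6956 = +39.1817 (running +129.9724)
Area = |Σ|/2 = |129.9724|/2 = 64.9862

Area at t=0.751: 64.9862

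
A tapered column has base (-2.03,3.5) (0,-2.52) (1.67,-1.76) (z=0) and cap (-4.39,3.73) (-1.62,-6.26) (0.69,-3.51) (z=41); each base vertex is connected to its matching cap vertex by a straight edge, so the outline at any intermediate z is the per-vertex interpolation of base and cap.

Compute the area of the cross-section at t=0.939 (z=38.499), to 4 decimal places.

Area at t=0.939: 14.6498

Cross-section at t=0.939: each vertex is (1-t)·p0[i] + t·p1[i].
  v1: (1-0.939)·(-2.03,3.5) + 0.939·(-4.39,3.73) = (-4.2460,3.7160)
  v2: (1-0.939)·(0,-2.52) + 0.939·(-1.62,-6.26) = (-1.5212,-6.0319)
  v3: (1-0.939)·(1.67,-1.76) + 0.939·(0.69,-3.51) = (0.7498,-3.4032)
Shoelace sum Σ(x_i·y_{i+1} − x_{i+1}·y_i):
  i=1: -4.2460·-6.0319 − -1.5212·3.7160 = +31.2642 (running +31.2642)
  i=2: -1.5212·-3.4032 − 0.7498·-6.0319 = +9.6995 (running +40.9637)
  i=3: 0.7498·3.7160 − -4.2460·-3.4032 = -11.6642 (running +29.2995)
Area = |Σ|/2 = |29.2995|/2 = 14.6498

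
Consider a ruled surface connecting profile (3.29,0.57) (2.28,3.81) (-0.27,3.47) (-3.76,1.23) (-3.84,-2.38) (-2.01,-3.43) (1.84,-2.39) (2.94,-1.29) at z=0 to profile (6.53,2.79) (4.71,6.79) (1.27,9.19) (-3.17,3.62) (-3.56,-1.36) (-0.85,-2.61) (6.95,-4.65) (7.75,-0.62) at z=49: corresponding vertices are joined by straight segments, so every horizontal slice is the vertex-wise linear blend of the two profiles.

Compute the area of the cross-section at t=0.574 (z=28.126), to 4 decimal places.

Area at t=0.574: 71.4642

Cross-section at t=0.574: each vertex is (1-t)·p0[i] + t·p1[i].
  v1: (1-0.574)·(3.29,0.57) + 0.574·(6.53,2.79) = (5.1498,1.8443)
  v2: (1-0.574)·(2.28,3.81) + 0.574·(4.71,6.79) = (3.6748,5.5205)
  v3: (1-0.574)·(-0.27,3.47) + 0.574·(1.27,9.19) = (0.6140,6.7533)
  v4: (1-0.574)·(-3.76,1.23) + 0.574·(-3.17,3.62) = (-3.4213,2.6019)
  v5: (1-0.574)·(-3.84,-2.38) + 0.574·(-3.56,-1.36) = (-3.6793,-1.7945)
  v6: (1-0.574)·(-2.01,-3.43) + 0.574·(-0.85,-2.61) = (-1.3442,-2.9593)
  v7: (1-0.574)·(1.84,-2.39) + 0.574·(6.95,-4.65) = (4.7731,-3.6872)
  v8: (1-0.574)·(2.94,-1.29) + 0.574·(7.75,-0.62) = (5.7009,-0.9054)
Shoelace sum Σ(x_i·y_{i+1} − x_{i+1}·y_i):
  i=1: 5.1498·5.5205 − 3.6748·1.8443 = +21.6520 (running +21.6520)
  i=2: 3.6748·6.7533 − 0.6140·5.5205 = +21.4277 (running +43.0797)
  i=3: 0.6140·2.6019 − -3.4213·6.7533 = +24.7027 (running +67.7824)
  i=4: -3.4213·-1.7945 − -3.6793·2.6019 = +15.7126 (running +83.4950)
  i=5: -3.6793·-2.9593 − -1.3442·-1.7945 = +8.4760 (running +91.9711)
  i=6: -1.3442·-3.6872 − 4.7731·-2.9593 = +19.0815 (running +111.0525)
  i=7: 4.7731·-0.9054 − 5.7009·-3.6872 = +16.6990 (running +127.7516)
  i=8: 5.7009·1.8443 − 5.1498·-0.9054 = +15.1768 (running +142.9284)
Area = |Σ|/2 = |142.9284|/2 = 71.4642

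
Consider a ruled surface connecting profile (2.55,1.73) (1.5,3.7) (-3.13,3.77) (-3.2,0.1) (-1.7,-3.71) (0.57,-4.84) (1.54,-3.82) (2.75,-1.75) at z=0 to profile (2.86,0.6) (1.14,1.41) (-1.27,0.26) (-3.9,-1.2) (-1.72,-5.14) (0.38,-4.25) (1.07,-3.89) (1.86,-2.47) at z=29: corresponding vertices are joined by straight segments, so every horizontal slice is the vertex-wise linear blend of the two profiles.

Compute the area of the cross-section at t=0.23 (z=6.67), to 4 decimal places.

Cross-section at t=0.23: each vertex is (1-t)·p0[i] + t·p1[i].
  v1: (1-0.23)·(2.55,1.73) + 0.23·(2.86,0.6) = (2.6213,1.4701)
  v2: (1-0.23)·(1.5,3.7) + 0.23·(1.14,1.41) = (1.4172,3.1733)
  v3: (1-0.23)·(-3.13,3.77) + 0.23·(-1.27,0.26) = (-2.7022,2.9627)
  v4: (1-0.23)·(-3.2,0.1) + 0.23·(-3.9,-1.2) = (-3.3610,-0.1990)
  v5: (1-0.23)·(-1.7,-3.71) + 0.23·(-1.72,-5.14) = (-1.7046,-4.0389)
  v6: (1-0.23)·(0.57,-4.84) + 0.23·(0.38,-4.25) = (0.5263,-4.7043)
  v7: (1-0.23)·(1.54,-3.82) + 0.23·(1.07,-3.89) = (1.4319,-3.8361)
  v8: (1-0.23)·(2.75,-1.75) + 0.23·(1.86,-2.47) = (2.5453,-1.9156)
Shoelace sum Σ(x_i·y_{i+1} − x_{i+1}·y_i):
  i=1: 2.6213·3.1733 − 1.4172·1.4701 = +6.2347 (running +6.2347)
  i=2: 1.4172·2.9627 − -2.7022·3.1733 = +12.7736 (running +19.0084)
  i=3: -2.7022·-0.1990 − -3.3610·2.9627 = +10.4954 (running +29.5037)
  i=4: -3.3610·-4.0389 − -1.7046·-0.1990 = +13.2355 (running +42.7393)
  i=5: -1.7046·-4.7043 − 0.5263·-4.0389 = +10.1446 (running +52.8839)
  i=6: 0.5263·-3.8361 − 1.4319·-4.7043 = +4.7171 (running +57.6010)
  i=7: 1.4319·-1.9156 − 2.5453·-3.8361 = +7.0211 (running +64.6221)
  i=8: 2.5453·1.4701 − 2.6213·-1.9156 = +8.7632 (running +73.3853)
Area = |Σ|/2 = |73.3853|/2 = 36.6927

Area at t=0.23: 36.6927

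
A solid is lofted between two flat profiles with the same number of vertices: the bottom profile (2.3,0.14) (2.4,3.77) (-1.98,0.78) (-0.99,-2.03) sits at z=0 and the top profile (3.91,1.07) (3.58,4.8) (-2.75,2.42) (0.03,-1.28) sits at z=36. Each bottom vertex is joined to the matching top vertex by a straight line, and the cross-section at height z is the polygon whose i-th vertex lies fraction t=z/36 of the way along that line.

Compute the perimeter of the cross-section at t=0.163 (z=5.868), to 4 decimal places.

Cross-section at t=0.163: each vertex is (1-t)·p0[i] + t·p1[i].
  v1: (1-0.163)·(2.3,0.14) + 0.163·(3.91,1.07) = (2.5624,0.2916)
  v2: (1-0.163)·(2.4,3.77) + 0.163·(3.58,4.8) = (2.5923,3.9379)
  v3: (1-0.163)·(-1.98,0.78) + 0.163·(-2.75,2.42) = (-2.1055,1.0473)
  v4: (1-0.163)·(-0.99,-2.03) + 0.163·(0.03,-1.28) = (-0.8237,-1.9077)
Perimeter = Σ |v_{i+1} − v_i|:
  edge 1→2: √(0.0299² + 3.6463²) = 3.6464 (running 3.6464)
  edge 2→3: √(-4.6978² + -2.8906²) = 5.5159 (running 9.1623)
  edge 3→4: √(1.2818² + -2.9551²) = 3.2211 (running 12.3834)
  edge 4→1: √(3.3862² + 2.1993²) = 4.0377 (running 16.4211)
Perimeter = 16.4211

Perimeter at t=0.163: 16.4211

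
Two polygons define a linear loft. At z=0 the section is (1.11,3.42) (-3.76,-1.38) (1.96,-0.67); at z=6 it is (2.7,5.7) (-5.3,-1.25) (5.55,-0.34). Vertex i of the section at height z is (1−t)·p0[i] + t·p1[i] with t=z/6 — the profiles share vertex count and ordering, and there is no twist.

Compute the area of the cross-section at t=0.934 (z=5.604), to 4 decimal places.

Cross-section at t=0.934: each vertex is (1-t)·p0[i] + t·p1[i].
  v1: (1-0.934)·(1.11,3.42) + 0.934·(2.7,5.7) = (2.5951,5.5495)
  v2: (1-0.934)·(-3.76,-1.38) + 0.934·(-5.3,-1.25) = (-5.1984,-1.2586)
  v3: (1-0.934)·(1.96,-0.67) + 0.934·(5.55,-0.34) = (5.3131,-0.3618)
Shoelace sum Σ(x_i·y_{i+1} − x_{i+1}·y_i):
  i=1: 2.5951·-1.2586 − -5.1984·5.5495 = +25.5823 (running +25.5823)
  i=2: -5.1984·-0.3618 − 5.3131·-1.2586 = +8.5676 (running +34.1499)
  i=3: 5.3131·5.5495 − 2.5951·-0.3618 = +30.4238 (running +64.5737)
Area = |Σ|/2 = |64.5737|/2 = 32.2868

Area at t=0.934: 32.2868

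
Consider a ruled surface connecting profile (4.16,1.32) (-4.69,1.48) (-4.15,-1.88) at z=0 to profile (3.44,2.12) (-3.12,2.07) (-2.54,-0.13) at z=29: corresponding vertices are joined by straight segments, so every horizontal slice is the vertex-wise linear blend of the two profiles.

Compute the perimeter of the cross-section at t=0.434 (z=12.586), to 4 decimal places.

Cross-section at t=0.434: each vertex is (1-t)·p0[i] + t·p1[i].
  v1: (1-0.434)·(4.16,1.32) + 0.434·(3.44,2.12) = (3.8475,1.6672)
  v2: (1-0.434)·(-4.69,1.48) + 0.434·(-3.12,2.07) = (-4.0086,1.7361)
  v3: (1-0.434)·(-4.15,-1.88) + 0.434·(-2.54,-0.13) = (-3.4513,-1.1205)
Perimeter = Σ |v_{i+1} − v_i|:
  edge 1→2: √(-7.8561² + 0.0689²) = 7.8564 (running 7.8564)
  edge 2→3: √(0.5574² + -2.8566²) = 2.9104 (running 10.7669)
  edge 3→1: √(7.2988² + 2.7877²) = 7.8130 (running 18.5799)
Perimeter = 18.5799

Perimeter at t=0.434: 18.5799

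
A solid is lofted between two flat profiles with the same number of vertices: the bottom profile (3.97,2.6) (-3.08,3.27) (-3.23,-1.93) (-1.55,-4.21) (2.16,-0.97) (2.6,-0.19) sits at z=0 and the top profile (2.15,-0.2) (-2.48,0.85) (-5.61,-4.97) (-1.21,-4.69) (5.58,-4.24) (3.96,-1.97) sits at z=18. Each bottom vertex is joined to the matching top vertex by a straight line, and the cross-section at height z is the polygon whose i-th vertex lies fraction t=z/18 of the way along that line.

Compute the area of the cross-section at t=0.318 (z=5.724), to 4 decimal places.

Cross-section at t=0.318: each vertex is (1-t)·p0[i] + t·p1[i].
  v1: (1-0.318)·(3.97,2.6) + 0.318·(2.15,-0.2) = (3.3912,1.7096)
  v2: (1-0.318)·(-3.08,3.27) + 0.318·(-2.48,0.85) = (-2.8892,2.5004)
  v3: (1-0.318)·(-3.23,-1.93) + 0.318·(-5.61,-4.97) = (-3.9868,-2.8967)
  v4: (1-0.318)·(-1.55,-4.21) + 0.318·(-1.21,-4.69) = (-1.4419,-4.3626)
  v5: (1-0.318)·(2.16,-0.97) + 0.318·(5.58,-4.24) = (3.2476,-2.0099)
  v6: (1-0.318)·(2.6,-0.19) + 0.318·(3.96,-1.97) = (3.0325,-0.7560)
Shoelace sum Σ(x_i·y_{i+1} − x_{i+1}·y_i):
  i=1: 3.3912·2.5004 − -2.8892·1.7096 = +13.4190 (running +13.4190)
  i=2: -2.8892·-2.8967 − -3.9868·2.5004 = +18.3381 (running +31.7570)
  i=3: -3.9868·-4.3626 − -1.4419·-2.8967 = +13.2164 (running +44.9735)
  i=4: -1.4419·-2.0099 − 3.2476·-4.3626 = +17.0659 (running +62.0394)
  i=5: 3.2476·-0.7560 − 3.0325·-2.0099 = +3.6396 (running +65.6789)
  i=6: 3.0325·1.7096 − 3.3912·-0.7560 = +7.7482 (running +73.4272)
Area = |Σ|/2 = |73.4272|/2 = 36.7136

Area at t=0.318: 36.7136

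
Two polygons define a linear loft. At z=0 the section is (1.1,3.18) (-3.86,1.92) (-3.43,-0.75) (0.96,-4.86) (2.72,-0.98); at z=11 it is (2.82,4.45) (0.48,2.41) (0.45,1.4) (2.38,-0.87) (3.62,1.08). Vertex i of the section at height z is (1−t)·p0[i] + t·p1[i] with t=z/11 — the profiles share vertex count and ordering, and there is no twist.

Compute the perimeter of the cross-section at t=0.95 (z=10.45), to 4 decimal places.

Perimeter at t=0.95: 13.3203

Cross-section at t=0.95: each vertex is (1-t)·p0[i] + t·p1[i].
  v1: (1-0.95)·(1.1,3.18) + 0.95·(2.82,4.45) = (2.7340,4.3865)
  v2: (1-0.95)·(-3.86,1.92) + 0.95·(0.48,2.41) = (0.2630,2.3855)
  v3: (1-0.95)·(-3.43,-0.75) + 0.95·(0.45,1.4) = (0.2560,1.2925)
  v4: (1-0.95)·(0.96,-4.86) + 0.95·(2.38,-0.87) = (2.3090,-1.0695)
  v5: (1-0.95)·(2.72,-0.98) + 0.95·(3.62,1.08) = (3.5750,0.9770)
Perimeter = Σ |v_{i+1} − v_i|:
  edge 1→2: √(-2.4710² + -2.0010²) = 3.1796 (running 3.1796)
  edge 2→3: √(-0.0070² + -1.0930²) = 1.0930 (running 4.2726)
  edge 3→4: √(2.0530² + -2.3620²) = 3.1295 (running 7.4021)
  edge 4→5: √(1.2660² + 2.0465²) = 2.4064 (running 9.8086)
  edge 5→1: √(-0.8410² + 3.4095²) = 3.5117 (running 13.3203)
Perimeter = 13.3203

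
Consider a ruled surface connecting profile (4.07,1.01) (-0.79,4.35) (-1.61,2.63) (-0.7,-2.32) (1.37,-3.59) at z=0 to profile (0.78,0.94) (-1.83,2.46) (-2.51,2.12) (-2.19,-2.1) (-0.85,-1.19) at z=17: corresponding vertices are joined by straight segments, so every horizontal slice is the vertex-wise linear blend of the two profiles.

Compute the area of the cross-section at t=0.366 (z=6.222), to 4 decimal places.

Area at t=0.366: 18.1011

Cross-section at t=0.366: each vertex is (1-t)·p0[i] + t·p1[i].
  v1: (1-0.366)·(4.07,1.01) + 0.366·(0.78,0.94) = (2.8659,0.9844)
  v2: (1-0.366)·(-0.79,4.35) + 0.366·(-1.83,2.46) = (-1.1706,3.6583)
  v3: (1-0.366)·(-1.61,2.63) + 0.366·(-2.51,2.12) = (-1.9394,2.4433)
  v4: (1-0.366)·(-0.7,-2.32) + 0.366·(-2.19,-2.1) = (-1.2453,-2.2395)
  v5: (1-0.366)·(1.37,-3.59) + 0.366·(-0.85,-1.19) = (0.5575,-2.7116)
Shoelace sum Σ(x_i·y_{i+1} − x_{i+1}·y_i):
  i=1: 2.8659·3.6583 − -1.1706·0.9844 = +11.6364 (running +11.6364)
  i=2: -1.1706·2.4433 − -1.9394·3.6583 = +4.2346 (running +15.8710)
  i=3: -1.9394·-2.2395 − -1.2453·2.4433 = +7.3860 (running +23.2570)
  i=4: -1.2453·-2.7116 − 0.5575·-2.2395 = +4.6253 (running +27.8823)
  i=5: 0.5575·0.9844 − 2.8659·-2.7116 = +8.3198 (running +36.2022)
Area = |Σ|/2 = |36.2022|/2 = 18.1011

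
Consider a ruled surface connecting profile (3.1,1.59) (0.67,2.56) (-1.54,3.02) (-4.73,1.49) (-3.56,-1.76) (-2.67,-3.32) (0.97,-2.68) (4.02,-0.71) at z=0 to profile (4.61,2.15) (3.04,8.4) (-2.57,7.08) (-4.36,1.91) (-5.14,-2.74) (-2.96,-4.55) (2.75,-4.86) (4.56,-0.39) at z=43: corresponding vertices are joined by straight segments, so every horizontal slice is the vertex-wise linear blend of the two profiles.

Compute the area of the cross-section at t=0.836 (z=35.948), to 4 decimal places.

Area at t=0.836: 86.9491

Cross-section at t=0.836: each vertex is (1-t)·p0[i] + t·p1[i].
  v1: (1-0.836)·(3.1,1.59) + 0.836·(4.61,2.15) = (4.3624,2.0582)
  v2: (1-0.836)·(0.67,2.56) + 0.836·(3.04,8.4) = (2.6513,7.4422)
  v3: (1-0.836)·(-1.54,3.02) + 0.836·(-2.57,7.08) = (-2.4011,6.4142)
  v4: (1-0.836)·(-4.73,1.49) + 0.836·(-4.36,1.91) = (-4.4207,1.8411)
  v5: (1-0.836)·(-3.56,-1.76) + 0.836·(-5.14,-2.74) = (-4.8809,-2.5793)
  v6: (1-0.836)·(-2.67,-3.32) + 0.836·(-2.96,-4.55) = (-2.9124,-4.3483)
  v7: (1-0.836)·(0.97,-2.68) + 0.836·(2.75,-4.86) = (2.4581,-4.5025)
  v8: (1-0.836)·(4.02,-0.71) + 0.836·(4.56,-0.39) = (4.4714,-0.4425)
Shoelace sum Σ(x_i·y_{i+1} − x_{i+1}·y_i):
  i=1: 4.3624·7.4422 − 2.6513·2.0582 = +27.0089 (running +27.0089)
  i=2: 2.6513·6.4142 − -2.4011·7.4422 = +34.8754 (running +61.8843)
  i=3: -2.4011·1.8411 − -4.4207·6.4142 = +23.9343 (running +85.8186)
  i=4: -4.4207·-2.5793 − -4.8809·1.8411 = +20.3885 (running +106.2070)
  i=5: -4.8809·-4.3483 − -2.9124·-2.5793 = +13.7114 (running +119.9185)
  i=6: -2.9124·-4.5025 − 2.4581·-4.3483 = +23.8016 (running +143.7201)
  i=7: 2.4581·-0.4425 − 4.4714·-4.5025 = +19.0449 (running +162.7650)
  i=8: 4.4714·2.0582 − 4.3624·-0.4425 = +11.1332 (running +173.8982)
Area = |Σ|/2 = |173.8982|/2 = 86.9491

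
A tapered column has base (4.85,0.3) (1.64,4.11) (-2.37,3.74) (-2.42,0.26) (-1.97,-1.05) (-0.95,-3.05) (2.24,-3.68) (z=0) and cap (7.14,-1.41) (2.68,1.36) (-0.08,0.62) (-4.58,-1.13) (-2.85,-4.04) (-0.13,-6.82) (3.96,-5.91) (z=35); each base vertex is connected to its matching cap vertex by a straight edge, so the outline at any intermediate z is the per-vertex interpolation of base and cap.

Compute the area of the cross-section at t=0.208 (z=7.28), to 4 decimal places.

Area at t=0.208: 43.5566

Cross-section at t=0.208: each vertex is (1-t)·p0[i] + t·p1[i].
  v1: (1-0.208)·(4.85,0.3) + 0.208·(7.14,-1.41) = (5.3263,-0.0557)
  v2: (1-0.208)·(1.64,4.11) + 0.208·(2.68,1.36) = (1.8563,3.5380)
  v3: (1-0.208)·(-2.37,3.74) + 0.208·(-0.08,0.62) = (-1.8937,3.0910)
  v4: (1-0.208)·(-2.42,0.26) + 0.208·(-4.58,-1.13) = (-2.8693,-0.0291)
  v5: (1-0.208)·(-1.97,-1.05) + 0.208·(-2.85,-4.04) = (-2.1530,-1.6719)
  v6: (1-0.208)·(-0.95,-3.05) + 0.208·(-0.13,-6.82) = (-0.7794,-3.8342)
  v7: (1-0.208)·(2.24,-3.68) + 0.208·(3.96,-5.91) = (2.5978,-4.1438)
Shoelace sum Σ(x_i·y_{i+1} − x_{i+1}·y_i):
  i=1: 5.3263·3.5380 − 1.8563·-0.0557 = +18.9479 (running +18.9479)
  i=2: 1.8563·3.0910 − -1.8937·3.5380 = +12.4378 (running +31.3857)
  i=3: -1.8937·-0.0291 − -2.8693·3.0910 = +8.9242 (running +40.3099)
  i=4: -2.8693·-1.6719 − -2.1530·-0.0291 = +4.7345 (running +45.0444)
  i=5: -2.1530·-3.8342 − -0.7794·-1.6719 = +6.9519 (running +51.9963)
  i=6: -0.7794·-4.1438 − 2.5978·-3.8342 = +13.1901 (running +65.1864)
  i=7: 2.5978·-0.0557 − 5.3263·-4.1438 = +21.9268 (running +87.1132)
Area = |Σ|/2 = |87.1132|/2 = 43.5566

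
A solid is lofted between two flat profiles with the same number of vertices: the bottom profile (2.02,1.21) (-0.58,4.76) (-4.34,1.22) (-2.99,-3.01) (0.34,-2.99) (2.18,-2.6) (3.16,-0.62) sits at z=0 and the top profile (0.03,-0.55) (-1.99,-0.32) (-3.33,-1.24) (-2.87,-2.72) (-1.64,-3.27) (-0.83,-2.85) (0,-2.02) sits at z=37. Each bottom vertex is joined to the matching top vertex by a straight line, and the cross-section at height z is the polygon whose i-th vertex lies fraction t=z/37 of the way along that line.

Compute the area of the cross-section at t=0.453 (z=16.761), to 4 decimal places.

Cross-section at t=0.453: each vertex is (1-t)·p0[i] + t·p1[i].
  v1: (1-0.453)·(2.02,1.21) + 0.453·(0.03,-0.55) = (1.1185,0.4127)
  v2: (1-0.453)·(-0.58,4.76) + 0.453·(-1.99,-0.32) = (-1.2187,2.4588)
  v3: (1-0.453)·(-4.34,1.22) + 0.453·(-3.33,-1.24) = (-3.8825,0.1056)
  v4: (1-0.453)·(-2.99,-3.01) + 0.453·(-2.87,-2.72) = (-2.9356,-2.8786)
  v5: (1-0.453)·(0.34,-2.99) + 0.453·(-1.64,-3.27) = (-0.5569,-3.1168)
  v6: (1-0.453)·(2.18,-2.6) + 0.453·(-0.83,-2.85) = (0.8165,-2.7132)
  v7: (1-0.453)·(3.16,-0.62) + 0.453·(0,-2.02) = (1.7285,-1.2542)
Shoelace sum Σ(x_i·y_{i+1} − x_{i+1}·y_i):
  i=1: 1.1185·2.4588 − -1.2187·0.4127 = +3.2532 (running +3.2532)
  i=2: -1.2187·0.1056 − -3.8825·2.4588 = +9.4173 (running +12.6705)
  i=3: -3.8825·-2.8786 − -2.9356·0.1056 = +11.4863 (running +24.1568)
  i=4: -2.9356·-3.1168 − -0.5569·-2.8786 = +7.5467 (running +31.7035)
  i=5: -0.5569·-2.7132 − 0.8165·-3.1168 = +4.0559 (running +35.7594)
  i=6: 0.8165·-1.2542 − 1.7285·-2.7132 = +3.6659 (running +39.4253)
  i=7: 1.7285·0.4127 − 1.1185·-1.2542 = +2.1163 (running +41.5416)
Area = |Σ|/2 = |41.5416|/2 = 20.7708

Area at t=0.453: 20.7708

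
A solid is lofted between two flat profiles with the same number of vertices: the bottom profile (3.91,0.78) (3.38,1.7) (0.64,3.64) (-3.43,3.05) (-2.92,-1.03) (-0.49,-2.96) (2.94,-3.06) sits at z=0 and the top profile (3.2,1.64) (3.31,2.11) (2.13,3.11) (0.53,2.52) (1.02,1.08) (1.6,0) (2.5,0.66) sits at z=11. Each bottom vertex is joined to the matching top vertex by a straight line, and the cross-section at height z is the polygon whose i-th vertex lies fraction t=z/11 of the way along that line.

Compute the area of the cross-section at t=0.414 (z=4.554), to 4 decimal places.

Cross-section at t=0.414: each vertex is (1-t)·p0[i] + t·p1[i].
  v1: (1-0.414)·(3.91,0.78) + 0.414·(3.2,1.64) = (3.6161,1.1360)
  v2: (1-0.414)·(3.38,1.7) + 0.414·(3.31,2.11) = (3.3510,1.8697)
  v3: (1-0.414)·(0.64,3.64) + 0.414·(2.13,3.11) = (1.2569,3.4206)
  v4: (1-0.414)·(-3.43,3.05) + 0.414·(0.53,2.52) = (-1.7906,2.8306)
  v5: (1-0.414)·(-2.92,-1.03) + 0.414·(1.02,1.08) = (-1.2888,-0.1565)
  v6: (1-0.414)·(-0.49,-2.96) + 0.414·(1.6,0) = (0.3753,-1.7346)
  v7: (1-0.414)·(2.94,-3.06) + 0.414·(2.5,0.66) = (2.7578,-1.5199)
Shoelace sum Σ(x_i·y_{i+1} − x_{i+1}·y_i):
  i=1: 3.6161·1.8697 − 3.3510·1.1360 = +2.9542 (running +2.9542)
  i=2: 3.3510·3.4206 − 1.2569·1.8697 = +9.1124 (running +12.0666)
  i=3: 1.2569·2.8306 − -1.7906·3.4206 = +9.6824 (running +21.7490)
  i=4: -1.7906·-0.1565 − -1.2888·2.8306 = +3.9283 (running +25.6773)
  i=5: -1.2888·-1.7346 − 0.3753·-0.1565 = +2.2943 (running +27.9716)
  i=6: 0.3753·-1.5199 − 2.7578·-1.7346 = +4.2133 (running +32.1849)
  i=7: 2.7578·1.1360 − 3.6161·-1.5199 = +8.6291 (running +40.8140)
Area = |Σ|/2 = |40.8140|/2 = 20.4070

Area at t=0.414: 20.4070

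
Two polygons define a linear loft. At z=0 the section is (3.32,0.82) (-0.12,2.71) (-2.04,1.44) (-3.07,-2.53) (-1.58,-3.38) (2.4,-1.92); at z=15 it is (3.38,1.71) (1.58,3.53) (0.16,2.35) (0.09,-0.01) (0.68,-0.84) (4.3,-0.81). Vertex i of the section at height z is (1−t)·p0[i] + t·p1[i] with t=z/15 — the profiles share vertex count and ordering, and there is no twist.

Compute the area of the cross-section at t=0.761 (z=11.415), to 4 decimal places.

Cross-section at t=0.761: each vertex is (1-t)·p0[i] + t·p1[i].
  v1: (1-0.761)·(3.32,0.82) + 0.761·(3.38,1.71) = (3.3657,1.4973)
  v2: (1-0.761)·(-0.12,2.71) + 0.761·(1.58,3.53) = (1.1737,3.3340)
  v3: (1-0.761)·(-2.04,1.44) + 0.761·(0.16,2.35) = (-0.3658,2.1325)
  v4: (1-0.761)·(-3.07,-2.53) + 0.761·(0.09,-0.01) = (-0.6652,-0.6123)
  v5: (1-0.761)·(-1.58,-3.38) + 0.761·(0.68,-0.84) = (0.1399,-1.4471)
  v6: (1-0.761)·(2.4,-1.92) + 0.761·(4.3,-0.81) = (3.8459,-1.0753)
Shoelace sum Σ(x_i·y_{i+1} − x_{i+1}·y_i):
  i=1: 3.3657·3.3340 − 1.1737·1.4973 = +9.4638 (running +9.4638)
  i=2: 1.1737·2.1325 − -0.3658·3.3340 = +3.7225 (running +13.1863)
  i=3: -0.3658·-0.6123 − -0.6652·2.1325 = +1.6426 (running +14.8289)
  i=4: -0.6652·-1.4471 − 0.1399·-0.6123 = +1.0483 (running +15.8772)
  i=5: 0.1399·-1.0753 − 3.8459·-1.4471 = +5.4149 (running +21.2921)
  i=6: 3.8459·1.4973 − 3.3657·-1.0753 = +9.3775 (running +30.6695)
Area = |Σ|/2 = |30.6695|/2 = 15.3348

Area at t=0.761: 15.3348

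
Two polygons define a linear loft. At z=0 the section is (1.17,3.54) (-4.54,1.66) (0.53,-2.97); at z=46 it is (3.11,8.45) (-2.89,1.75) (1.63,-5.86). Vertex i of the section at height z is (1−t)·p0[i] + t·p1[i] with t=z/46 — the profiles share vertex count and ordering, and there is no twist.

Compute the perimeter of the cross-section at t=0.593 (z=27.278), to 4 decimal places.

Perimeter at t=0.593: 26.7106

Cross-section at t=0.593: each vertex is (1-t)·p0[i] + t·p1[i].
  v1: (1-0.593)·(1.17,3.54) + 0.593·(3.11,8.45) = (2.3204,6.4516)
  v2: (1-0.593)·(-4.54,1.66) + 0.593·(-2.89,1.75) = (-3.5616,1.7134)
  v3: (1-0.593)·(0.53,-2.97) + 0.593·(1.63,-5.86) = (1.1823,-4.6838)
Perimeter = Σ |v_{i+1} − v_i|:
  edge 1→2: √(-5.8820² + -4.7383²) = 7.5531 (running 7.5531)
  edge 2→3: √(4.7439² + -6.3971²) = 7.9641 (running 15.5172)
  edge 3→1: √(1.1381² + 11.1354²) = 11.1934 (running 26.7106)
Perimeter = 26.7106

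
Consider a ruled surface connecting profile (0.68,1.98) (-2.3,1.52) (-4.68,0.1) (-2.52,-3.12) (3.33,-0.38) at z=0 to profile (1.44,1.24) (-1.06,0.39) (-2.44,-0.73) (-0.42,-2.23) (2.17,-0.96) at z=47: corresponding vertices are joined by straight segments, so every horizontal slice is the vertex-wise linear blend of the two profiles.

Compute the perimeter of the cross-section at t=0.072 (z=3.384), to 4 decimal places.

Cross-section at t=0.072: each vertex is (1-t)·p0[i] + t·p1[i].
  v1: (1-0.072)·(0.68,1.98) + 0.072·(1.44,1.24) = (0.7347,1.9267)
  v2: (1-0.072)·(-2.3,1.52) + 0.072·(-1.06,0.39) = (-2.2107,1.4386)
  v3: (1-0.072)·(-4.68,0.1) + 0.072·(-2.44,-0.73) = (-4.5187,0.0402)
  v4: (1-0.072)·(-2.52,-3.12) + 0.072·(-0.42,-2.23) = (-2.3688,-3.0559)
  v5: (1-0.072)·(3.33,-0.38) + 0.072·(2.17,-0.96) = (3.2465,-0.4218)
Perimeter = Σ |v_{i+1} − v_i|:
  edge 1→2: √(-2.9454² + -0.4881²) = 2.9856 (running 2.9856)
  edge 2→3: √(-2.3080² + -1.3984²) = 2.6986 (running 5.6842)
  edge 3→4: √(2.1499² + -3.0962²) = 3.7694 (running 9.4536)
  edge 4→5: √(5.6153² + 2.6342²) = 6.2024 (running 15.6560)
  edge 5→1: √(-2.5118² + 2.3485²) = 3.4386 (running 19.0947)
Perimeter = 19.0947

Perimeter at t=0.072: 19.0947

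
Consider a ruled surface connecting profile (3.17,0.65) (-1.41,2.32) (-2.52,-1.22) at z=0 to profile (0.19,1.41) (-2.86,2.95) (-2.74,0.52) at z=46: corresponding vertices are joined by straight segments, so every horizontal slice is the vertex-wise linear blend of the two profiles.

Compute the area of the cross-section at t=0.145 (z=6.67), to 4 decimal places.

Cross-section at t=0.145: each vertex is (1-t)·p0[i] + t·p1[i].
  v1: (1-0.145)·(3.17,0.65) + 0.145·(0.19,1.41) = (2.7379,0.7602)
  v2: (1-0.145)·(-1.41,2.32) + 0.145·(-2.86,2.95) = (-1.6202,2.4113)
  v3: (1-0.145)·(-2.52,-1.22) + 0.145·(-2.74,0.52) = (-2.5519,-0.9677)
Shoelace sum Σ(x_i·y_{i+1} − x_{i+1}·y_i):
  i=1: 2.7379·2.4113 − -1.6202·0.7602 = +7.8337 (running +7.8337)
  i=2: -1.6202·-0.9677 − -2.5519·2.4113 = +7.7214 (running +15.5552)
  i=3: -2.5519·0.7602 − 2.7379·-0.9677 = +0.7095 (running +16.2647)
Area = |Σ|/2 = |16.2647|/2 = 8.1324

Area at t=0.145: 8.1324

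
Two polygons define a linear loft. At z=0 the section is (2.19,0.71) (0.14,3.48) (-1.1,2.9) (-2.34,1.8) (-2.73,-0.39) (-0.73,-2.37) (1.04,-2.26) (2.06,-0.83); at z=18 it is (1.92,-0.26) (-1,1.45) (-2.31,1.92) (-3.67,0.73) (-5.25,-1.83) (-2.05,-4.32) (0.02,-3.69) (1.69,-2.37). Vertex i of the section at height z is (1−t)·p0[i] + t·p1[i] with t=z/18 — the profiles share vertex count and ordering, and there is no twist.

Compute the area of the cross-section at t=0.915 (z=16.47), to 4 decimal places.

Cross-section at t=0.915: each vertex is (1-t)·p0[i] + t·p1[i].
  v1: (1-0.915)·(2.19,0.71) + 0.915·(1.92,-0.26) = (1.9429,-0.1776)
  v2: (1-0.915)·(0.14,3.48) + 0.915·(-1,1.45) = (-0.9031,1.6225)
  v3: (1-0.915)·(-1.1,2.9) + 0.915·(-2.31,1.92) = (-2.2072,2.0033)
  v4: (1-0.915)·(-2.34,1.8) + 0.915·(-3.67,0.73) = (-3.5570,0.8209)
  v5: (1-0.915)·(-2.73,-0.39) + 0.915·(-5.25,-1.83) = (-5.0358,-1.7076)
  v6: (1-0.915)·(-0.73,-2.37) + 0.915·(-2.05,-4.32) = (-1.9378,-4.1543)
  v7: (1-0.915)·(1.04,-2.26) + 0.915·(0.02,-3.69) = (0.1067,-3.5684)
  v8: (1-0.915)·(2.06,-0.83) + 0.915·(1.69,-2.37) = (1.7214,-2.2391)
Shoelace sum Σ(x_i·y_{i+1} − x_{i+1}·y_i):
  i=1: 1.9429·1.6225 − -0.9031·-0.1776 = +2.9922 (running +2.9922)
  i=2: -0.9031·2.0033 − -2.2072·1.6225 = +1.7720 (running +4.7642)
  i=3: -2.2072·0.8209 − -3.5570·2.0033 = +5.3137 (running +10.0779)
  i=4: -3.5570·-1.7076 − -5.0358·0.8209 = +10.2080 (running +20.2859)
  i=5: -5.0358·-4.1543 − -1.9378·-1.7076 = +17.6110 (running +37.8969)
  i=6: -1.9378·-3.5684 − 0.1067·-4.1543 = +7.3582 (running +45.2551)
  i=7: 0.1067·-2.2391 − 1.7214·-3.5684 = +5.9040 (running +51.1591)
  i=8: 1.7214·-0.1776 − 1.9429·-2.2391 = +4.0448 (running +55.2039)
Area = |Σ|/2 = |55.2039|/2 = 27.6019

Area at t=0.915: 27.6019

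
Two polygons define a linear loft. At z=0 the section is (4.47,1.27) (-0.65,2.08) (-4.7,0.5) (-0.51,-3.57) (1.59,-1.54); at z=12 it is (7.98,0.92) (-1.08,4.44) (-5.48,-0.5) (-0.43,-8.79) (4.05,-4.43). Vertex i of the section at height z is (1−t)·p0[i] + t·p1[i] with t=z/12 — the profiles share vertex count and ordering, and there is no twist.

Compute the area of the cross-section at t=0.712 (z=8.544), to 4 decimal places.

Cross-section at t=0.712: each vertex is (1-t)·p0[i] + t·p1[i].
  v1: (1-0.712)·(4.47,1.27) + 0.712·(7.98,0.92) = (6.9691,1.0208)
  v2: (1-0.712)·(-0.65,2.08) + 0.712·(-1.08,4.44) = (-0.9562,3.7603)
  v3: (1-0.712)·(-4.7,0.5) + 0.712·(-5.48,-0.5) = (-5.2554,-0.2120)
  v4: (1-0.712)·(-0.51,-3.57) + 0.712·(-0.43,-8.79) = (-0.4530,-7.2866)
  v5: (1-0.712)·(1.59,-1.54) + 0.712·(4.05,-4.43) = (3.3415,-3.5977)
Shoelace sum Σ(x_i·y_{i+1} − x_{i+1}·y_i):
  i=1: 6.9691·3.7603 − -0.9562·1.0208 = +27.1822 (running +27.1822)
  i=2: -0.9562·-0.2120 − -5.2554·3.7603 = +19.9645 (running +47.1467)
  i=3: -5.2554·-7.2866 − -0.4530·-0.2120 = +38.1979 (running +85.3446)
  i=4: -0.4530·-3.5977 − 3.3415·-7.2866 = +25.9783 (running +111.3229)
  i=5: 3.3415·1.0208 − 6.9691·-3.5977 = +28.4837 (running +139.8066)
Area = |Σ|/2 = |139.8066|/2 = 69.9033

Area at t=0.712: 69.9033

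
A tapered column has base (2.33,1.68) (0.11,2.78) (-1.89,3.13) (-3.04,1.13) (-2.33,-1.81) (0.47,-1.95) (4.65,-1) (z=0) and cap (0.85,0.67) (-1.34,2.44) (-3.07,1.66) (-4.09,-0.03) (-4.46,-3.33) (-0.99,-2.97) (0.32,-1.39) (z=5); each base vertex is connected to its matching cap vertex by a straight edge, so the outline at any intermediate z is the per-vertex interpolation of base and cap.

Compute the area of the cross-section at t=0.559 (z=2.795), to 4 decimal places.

Cross-section at t=0.559: each vertex is (1-t)·p0[i] + t·p1[i].
  v1: (1-0.559)·(2.33,1.68) + 0.559·(0.85,0.67) = (1.5027,1.1154)
  v2: (1-0.559)·(0.11,2.78) + 0.559·(-1.34,2.44) = (-0.7006,2.5899)
  v3: (1-0.559)·(-1.89,3.13) + 0.559·(-3.07,1.66) = (-2.5496,2.3083)
  v4: (1-0.559)·(-3.04,1.13) + 0.559·(-4.09,-0.03) = (-3.6269,0.4816)
  v5: (1-0.559)·(-2.33,-1.81) + 0.559·(-4.46,-3.33) = (-3.5207,-2.6597)
  v6: (1-0.559)·(0.47,-1.95) + 0.559·(-0.99,-2.97) = (-0.3461,-2.5202)
  v7: (1-0.559)·(4.65,-1) + 0.559·(0.32,-1.39) = (2.2295,-1.2180)
Shoelace sum Σ(x_i·y_{i+1} − x_{i+1}·y_i):
  i=1: 1.5027·2.5899 − -0.7006·1.1154 = +4.6733 (running +4.6733)
  i=2: -0.7006·2.3083 − -2.5496·2.5899 = +4.9863 (running +9.6596)
  i=3: -2.5496·0.4816 − -3.6269·2.3083 = +7.1442 (running +16.8037)
  i=4: -3.6269·-2.6597 − -3.5207·0.4816 = +11.3419 (running +28.1457)
  i=5: -3.5207·-2.5202 − -0.3461·-2.6597 = +7.9521 (running +36.0978)
  i=6: -0.3461·-1.2180 − 2.2295·-2.5202 = +6.0404 (running +42.1382)
  i=7: 2.2295·1.1154 − 1.5027·-1.2180 = +4.3171 (running +46.4553)
Area = |Σ|/2 = |46.4553|/2 = 23.2277

Area at t=0.559: 23.2277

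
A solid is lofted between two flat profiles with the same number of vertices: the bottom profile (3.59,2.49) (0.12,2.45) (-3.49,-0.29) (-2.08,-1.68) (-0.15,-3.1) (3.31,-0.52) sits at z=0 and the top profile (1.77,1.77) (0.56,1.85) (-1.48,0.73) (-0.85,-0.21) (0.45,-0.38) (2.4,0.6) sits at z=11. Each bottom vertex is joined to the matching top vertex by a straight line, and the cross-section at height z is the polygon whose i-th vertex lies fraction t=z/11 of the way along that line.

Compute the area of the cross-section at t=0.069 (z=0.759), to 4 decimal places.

Area at t=0.069: 22.7353

Cross-section at t=0.069: each vertex is (1-t)·p0[i] + t·p1[i].
  v1: (1-0.069)·(3.59,2.49) + 0.069·(1.77,1.77) = (3.4644,2.4403)
  v2: (1-0.069)·(0.12,2.45) + 0.069·(0.56,1.85) = (0.1504,2.4086)
  v3: (1-0.069)·(-3.49,-0.29) + 0.069·(-1.48,0.73) = (-3.3513,-0.2196)
  v4: (1-0.069)·(-2.08,-1.68) + 0.069·(-0.85,-0.21) = (-1.9951,-1.5786)
  v5: (1-0.069)·(-0.15,-3.1) + 0.069·(0.45,-0.38) = (-0.1086,-2.9123)
  v6: (1-0.069)·(3.31,-0.52) + 0.069·(2.4,0.6) = (3.2472,-0.4427)
Shoelace sum Σ(x_i·y_{i+1} − x_{i+1}·y_i):
  i=1: 3.4644·2.4086 − 0.1504·2.4403 = +7.9775 (running +7.9775)
  i=2: 0.1504·-0.2196 − -3.3513·2.4086 = +8.0389 (running +16.0164)
  i=3: -3.3513·-1.5786 − -1.9951·-0.2196 = +4.8521 (running +20.8685)
  i=4: -1.9951·-2.9123 − -0.1086·-1.5786 = +5.6390 (running +26.5075)
  i=5: -0.1086·-0.4427 − 3.2472·-2.9123 = +9.5050 (running +36.0125)
  i=6: 3.2472·2.4403 − 3.4644·-0.4427 = +9.4580 (running +45.4705)
Area = |Σ|/2 = |45.4705|/2 = 22.7353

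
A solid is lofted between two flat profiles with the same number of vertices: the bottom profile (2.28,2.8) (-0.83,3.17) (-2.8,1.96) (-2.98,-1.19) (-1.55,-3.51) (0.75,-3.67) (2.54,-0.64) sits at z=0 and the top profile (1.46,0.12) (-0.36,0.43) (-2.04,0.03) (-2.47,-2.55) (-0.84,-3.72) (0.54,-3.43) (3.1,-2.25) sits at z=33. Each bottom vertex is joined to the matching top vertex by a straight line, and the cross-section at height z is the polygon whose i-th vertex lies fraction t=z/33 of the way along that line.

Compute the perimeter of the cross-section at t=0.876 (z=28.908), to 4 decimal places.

Cross-section at t=0.876: each vertex is (1-t)·p0[i] + t·p1[i].
  v1: (1-0.876)·(2.28,2.8) + 0.876·(1.46,0.12) = (1.5617,0.4523)
  v2: (1-0.876)·(-0.83,3.17) + 0.876·(-0.36,0.43) = (-0.4183,0.7698)
  v3: (1-0.876)·(-2.8,1.96) + 0.876·(-2.04,0.03) = (-2.1342,0.2693)
  v4: (1-0.876)·(-2.98,-1.19) + 0.876·(-2.47,-2.55) = (-2.5332,-2.3814)
  v5: (1-0.876)·(-1.55,-3.51) + 0.876·(-0.84,-3.72) = (-0.9280,-3.6940)
  v6: (1-0.876)·(0.75,-3.67) + 0.876·(0.54,-3.43) = (0.5660,-3.4598)
  v7: (1-0.876)·(2.54,-0.64) + 0.876·(3.1,-2.25) = (3.0306,-2.0504)
Perimeter = Σ |v_{i+1} − v_i|:
  edge 1→2: √(-1.9800² + 0.3174²) = 2.0052 (running 2.0052)
  edge 2→3: √(-1.7160² + -0.5004²) = 1.7874 (running 3.7927)
  edge 3→4: √(-0.3990² + -2.6507²) = 2.6805 (running 6.4732)
  edge 4→5: √(1.6052² + -1.3126²) = 2.0735 (running 8.5468)
  edge 5→6: √(1.4941² + 0.2342²) = 1.5123 (running 10.0591)
  edge 6→7: √(2.4645² + 1.4094²) = 2.8391 (running 12.8982)
  edge 7→1: √(-1.4689² + 2.5027²) = 2.9019 (running 15.8001)
Perimeter = 15.8001

Perimeter at t=0.876: 15.8001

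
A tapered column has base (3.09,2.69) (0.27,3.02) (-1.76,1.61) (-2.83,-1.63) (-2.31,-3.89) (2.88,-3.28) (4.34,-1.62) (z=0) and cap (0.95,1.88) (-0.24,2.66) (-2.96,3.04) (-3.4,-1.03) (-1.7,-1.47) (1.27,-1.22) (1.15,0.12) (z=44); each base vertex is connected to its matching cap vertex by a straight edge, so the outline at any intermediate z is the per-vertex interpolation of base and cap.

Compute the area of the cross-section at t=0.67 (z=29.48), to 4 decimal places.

Area at t=0.67: 22.2964

Cross-section at t=0.67: each vertex is (1-t)·p0[i] + t·p1[i].
  v1: (1-0.67)·(3.09,2.69) + 0.67·(0.95,1.88) = (1.6562,2.1473)
  v2: (1-0.67)·(0.27,3.02) + 0.67·(-0.24,2.66) = (-0.0717,2.7788)
  v3: (1-0.67)·(-1.76,1.61) + 0.67·(-2.96,3.04) = (-2.5640,2.5681)
  v4: (1-0.67)·(-2.83,-1.63) + 0.67·(-3.4,-1.03) = (-3.2119,-1.2280)
  v5: (1-0.67)·(-2.31,-3.89) + 0.67·(-1.7,-1.47) = (-1.9013,-2.2686)
  v6: (1-0.67)·(2.88,-3.28) + 0.67·(1.27,-1.22) = (1.8013,-1.8998)
  v7: (1-0.67)·(4.34,-1.62) + 0.67·(1.15,0.12) = (2.2027,-0.4542)
Shoelace sum Σ(x_i·y_{i+1} − x_{i+1}·y_i):
  i=1: 1.6562·2.7788 − -0.0717·2.1473 = +4.7562 (running +4.7562)
  i=2: -0.0717·2.5681 − -2.5640·2.7788 = +6.9407 (running +11.6969)
  i=3: -2.5640·-1.2280 − -3.2119·2.5681 = +11.3971 (running +23.0940)
  i=4: -3.2119·-2.2686 − -1.9013·-1.2280 = +4.9517 (running +28.0457)
  i=5: -1.9013·-1.8998 − 1.8013·-2.2686 = +7.6985 (running +35.7442)
  i=6: 1.8013·-0.4542 − 2.2027·-1.8998 = +3.3665 (running +39.1108)
  i=7: 2.2027·2.1473 − 1.6562·-0.4542 = +5.4821 (running +44.5929)
Area = |Σ|/2 = |44.5929|/2 = 22.2964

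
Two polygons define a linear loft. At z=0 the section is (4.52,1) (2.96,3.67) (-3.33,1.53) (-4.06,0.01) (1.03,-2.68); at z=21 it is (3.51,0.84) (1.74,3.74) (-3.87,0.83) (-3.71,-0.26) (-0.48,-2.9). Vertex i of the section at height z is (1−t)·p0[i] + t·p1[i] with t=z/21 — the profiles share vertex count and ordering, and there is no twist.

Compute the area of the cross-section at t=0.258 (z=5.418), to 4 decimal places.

Cross-section at t=0.258: each vertex is (1-t)·p0[i] + t·p1[i].
  v1: (1-0.258)·(4.52,1) + 0.258·(3.51,0.84) = (4.2594,0.9587)
  v2: (1-0.258)·(2.96,3.67) + 0.258·(1.74,3.74) = (2.6452,3.6881)
  v3: (1-0.258)·(-3.33,1.53) + 0.258·(-3.87,0.83) = (-3.4693,1.3494)
  v4: (1-0.258)·(-4.06,0.01) + 0.258·(-3.71,-0.26) = (-3.9697,-0.0597)
  v5: (1-0.258)·(1.03,-2.68) + 0.258·(-0.48,-2.9) = (0.6404,-2.7368)
Shoelace sum Σ(x_i·y_{i+1} − x_{i+1}·y_i):
  i=1: 4.2594·3.6881 − 2.6452·0.9587 = +13.1730 (running +13.1730)
  i=2: 2.6452·1.3494 − -3.4693·3.6881 = +16.3645 (running +29.5375)
  i=3: -3.4693·-0.0597 − -3.9697·1.3494 = +5.5637 (running +35.1012)
  i=4: -3.9697·-2.7368 − 0.6404·-0.0597 = +10.9023 (running +46.0035)
  i=5: 0.6404·0.9587 − 4.2594·-2.7368 = +12.2710 (running +58.2745)
Area = |Σ|/2 = |58.2745|/2 = 29.1373

Area at t=0.258: 29.1373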